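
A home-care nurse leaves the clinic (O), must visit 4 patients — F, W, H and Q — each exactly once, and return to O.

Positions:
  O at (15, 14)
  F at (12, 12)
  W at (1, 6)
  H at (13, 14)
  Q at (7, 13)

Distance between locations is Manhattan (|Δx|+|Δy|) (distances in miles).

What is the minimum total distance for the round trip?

With 4 stops there are 4!/2 = 12 distinct round trips (a route and its reverse cost the same).
O-F-W-H-Q-O: 5+17+20+7+9 = 58
O-F-W-Q-H-O: 5+17+13+7+2 = 44
O-F-H-W-Q-O: 5+3+20+13+9 = 50
O-F-H-Q-W-O: 5+3+7+13+22 = 50
O-F-Q-W-H-O: 5+6+13+20+2 = 46
O-F-Q-H-W-O: 5+6+7+20+22 = 60
O-W-F-H-Q-O: 22+17+3+7+9 = 58
O-W-F-Q-H-O: 22+17+6+7+2 = 54
O-W-H-F-Q-O: 22+20+3+6+9 = 60
O-W-Q-F-H-O: 22+13+6+3+2 = 46
O-H-F-W-Q-O: 2+3+17+13+9 = 44
O-H-W-F-Q-O: 2+20+17+6+9 = 54
The minimum is 44.
One optimal route: O → F → W → Q → H → O (or its reverse).

Shortest round trip = 44 miles.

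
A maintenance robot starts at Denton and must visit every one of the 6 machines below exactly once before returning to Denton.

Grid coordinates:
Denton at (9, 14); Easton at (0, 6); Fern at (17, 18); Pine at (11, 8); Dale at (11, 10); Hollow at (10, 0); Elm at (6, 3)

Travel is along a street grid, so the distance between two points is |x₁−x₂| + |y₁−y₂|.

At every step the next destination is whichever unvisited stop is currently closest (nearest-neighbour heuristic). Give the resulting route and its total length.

74 along Denton → Dale → Pine → Hollow → Elm → Easton → Fern → Denton.

Denton → [Dale:6 / Pine:8 / Fern:12 / Elm:14 / Hollow:15 / Easton:17] → Dale (6)
Dale → [Pine:2 / Hollow:11 / Elm:12 / Fern:14 / Easton:15] → Pine (2)
Pine → [Hollow:9 / Elm:10 / Easton:13 / Fern:16] → Hollow (9)
Hollow → [Elm:7 / Easton:16 / Fern:25] → Elm (7)
Elm → [Easton:9 / Fern:26] → Easton (9)
Easton → [Fern:29] → Fern (29)
Return Fern→Denton: 12.
Total = 6 + 2 + 9 + 7 + 9 + 29 + 12 = 74.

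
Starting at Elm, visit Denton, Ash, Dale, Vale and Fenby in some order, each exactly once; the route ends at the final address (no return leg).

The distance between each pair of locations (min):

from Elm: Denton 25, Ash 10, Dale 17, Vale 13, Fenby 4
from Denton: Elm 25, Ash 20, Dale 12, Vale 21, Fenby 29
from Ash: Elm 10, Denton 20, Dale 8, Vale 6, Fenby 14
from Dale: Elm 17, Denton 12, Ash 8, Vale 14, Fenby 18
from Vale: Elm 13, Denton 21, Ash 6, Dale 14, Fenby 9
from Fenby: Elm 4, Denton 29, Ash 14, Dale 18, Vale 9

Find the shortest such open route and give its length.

There are 5! = 120 possible orderings.
Elm - Denton - Ash - Dale - Vale - Fenby: 25+20+8+14+9 = 76
Elm - Denton - Ash - Dale - Fenby - Vale: 25+20+8+18+9 = 80
Elm - Denton - Ash - Vale - Dale - Fenby: 25+20+6+14+18 = 83
Elm - Denton - Ash - Vale - Fenby - Dale: 25+20+6+9+18 = 78
Elm - Denton - Ash - Fenby - Dale - Vale: 25+20+14+18+14 = 91
Elm - Denton - Ash - Fenby - Vale - Dale: 25+20+14+9+14 = 82
Elm - Denton - Dale - Ash - Vale - Fenby: 25+12+8+6+9 = 60
Elm - Denton - Dale - Ash - Fenby - Vale: 25+12+8+14+9 = 68
Elm - Denton - Dale - Vale - Ash - Fenby: 25+12+14+6+14 = 71
Elm - Denton - Dale - Vale - Fenby - Ash: 25+12+14+9+14 = 74
Elm - Denton - Dale - Fenby - Ash - Vale: 25+12+18+14+6 = 75
Elm - Denton - Dale - Fenby - Vale - Ash: 25+12+18+9+6 = 70
Elm - Denton - Vale - Ash - Dale - Fenby: 25+21+6+8+18 = 78
Elm - Denton - Vale - Ash - Fenby - Dale: 25+21+6+14+18 = 84
… (106 more)
Elm - Fenby - Vale - Ash - Dale - Denton: 4+9+6+8+12 = 39  ← best
The minimum is 39.
One shortest path: Elm → Fenby → Vale → Ash → Dale → Denton.

Minimum one-way distance = 39 min.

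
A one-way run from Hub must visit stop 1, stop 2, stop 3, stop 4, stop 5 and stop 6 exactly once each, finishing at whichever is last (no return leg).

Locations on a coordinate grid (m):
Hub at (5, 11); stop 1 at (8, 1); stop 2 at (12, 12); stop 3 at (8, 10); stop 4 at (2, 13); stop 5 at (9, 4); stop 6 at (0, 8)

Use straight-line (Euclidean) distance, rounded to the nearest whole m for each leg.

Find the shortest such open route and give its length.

There are 6! = 720 possible orderings.
Hub→stop 1→stop 2→stop 3→stop 4→stop 5→stop 6: 10+12+4+7+11+10 = 54
Hub→stop 1→stop 2→stop 3→stop 4→stop 6→stop 5: 10+12+4+7+5+10 = 48
Hub→stop 1→stop 2→stop 3→stop 5→stop 4→stop 6: 10+12+4+6+11+5 = 48
Hub→stop 1→stop 2→stop 3→stop 5→stop 6→stop 4: 10+12+4+6+10+5 = 47
Hub→stop 1→stop 2→stop 3→stop 6→stop 4→stop 5: 10+12+4+8+5+11 = 50
Hub→stop 1→stop 2→stop 3→stop 6→stop 5→stop 4: 10+12+4+8+10+11 = 55
Hub→stop 1→stop 2→stop 4→stop 3→stop 5→stop 6: 10+12+10+7+6+10 = 55
Hub→stop 1→stop 2→stop 4→stop 3→stop 6→stop 5: 10+12+10+7+8+10 = 57
… (712 more)
Hub→stop 4→stop 6→stop 1→stop 5→stop 3→stop 2: 4+5+11+3+6+4 = 33  ← best
The minimum is 33.
One shortest path: Hub → stop 4 → stop 6 → stop 1 → stop 5 → stop 3 → stop 2.

Minimum one-way distance = 33 m.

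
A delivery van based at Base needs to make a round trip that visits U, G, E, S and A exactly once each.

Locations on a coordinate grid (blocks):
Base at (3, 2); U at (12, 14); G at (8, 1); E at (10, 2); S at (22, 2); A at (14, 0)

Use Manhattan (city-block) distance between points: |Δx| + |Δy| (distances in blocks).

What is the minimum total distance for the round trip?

With 5 stops there are 5!/2 = 60 distinct round trips (a route and its reverse cost the same).
Base - U - G - E - S - A - Base: 21+17+3+12+10+13 = 76
Base - U - G - E - A - S - Base: 21+17+3+6+10+19 = 76
Base - U - G - S - E - A - Base: 21+17+15+12+6+13 = 84
Base - U - G - S - A - E - Base: 21+17+15+10+6+7 = 76
Base - U - G - A - E - S - Base: 21+17+7+6+12+19 = 82
Base - U - G - A - S - E - Base: 21+17+7+10+12+7 = 74
Base - U - E - G - S - A - Base: 21+14+3+15+10+13 = 76
Base - U - E - G - A - S - Base: 21+14+3+7+10+19 = 74
Base - U - E - S - G - A - Base: 21+14+12+15+7+13 = 82
Base - U - E - S - A - G - Base: 21+14+12+10+7+6 = 70
Base - U - E - A - G - S - Base: 21+14+6+7+15+19 = 82
Base - U - E - A - S - G - Base: 21+14+6+10+15+6 = 72
Base - U - S - G - E - A - Base: 21+22+15+3+6+13 = 80
Base - U - S - G - A - E - Base: 21+22+15+7+6+7 = 78
… (46 more)
Base - G - A - S - U - E - Base: 6+7+10+22+14+7 = 66  ← best
The minimum is 66.
One optimal route: Base → G → A → S → U → E → Base (or its reverse).

66 blocks — the shortest possible round trip.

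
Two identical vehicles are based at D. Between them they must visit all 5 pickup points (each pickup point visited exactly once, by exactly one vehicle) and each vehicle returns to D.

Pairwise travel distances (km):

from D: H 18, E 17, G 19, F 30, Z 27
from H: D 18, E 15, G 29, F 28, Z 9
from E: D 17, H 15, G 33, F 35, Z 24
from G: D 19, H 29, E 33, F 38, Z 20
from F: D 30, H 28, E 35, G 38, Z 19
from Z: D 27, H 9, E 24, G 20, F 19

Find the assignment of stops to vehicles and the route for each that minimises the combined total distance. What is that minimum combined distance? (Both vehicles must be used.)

There are 2^4 − 1 = 15 ways to divide the 5 stops into two non-empty groups. For each, the best each vehicle can do is its own shortest tour through its group:
  {H} + {E, G, F, Z}: 36 + 110 = 146
  {E} + {H, G, F, Z}: 34 + 103 = 137
  {H, E} + {G, F, Z}: 50 + 88 = 138
  {G} + {H, E, F, Z}: 38 + 90 = 128
  {H, G} + {E, F, Z}: 66 + 90 = 156
  {E, G} + {H, F, Z}: 69 + 76 = 145
  … (15 splits in total)
Best: vehicle 1 D → G → D = 38; vehicle 2 D → E → H → Z → F → D = 90; combined 128.

Minimum combined distance: 128 km.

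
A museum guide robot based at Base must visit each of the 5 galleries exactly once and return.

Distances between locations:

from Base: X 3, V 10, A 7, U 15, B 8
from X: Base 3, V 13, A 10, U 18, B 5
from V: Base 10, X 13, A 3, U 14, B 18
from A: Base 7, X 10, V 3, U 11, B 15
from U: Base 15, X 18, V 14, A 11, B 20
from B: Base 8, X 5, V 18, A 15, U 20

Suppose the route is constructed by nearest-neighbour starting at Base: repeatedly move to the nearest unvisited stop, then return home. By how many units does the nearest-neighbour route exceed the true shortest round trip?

From Base: X=3, A=7, B=8, V=10, U=15 → choose X (3).
From X: B=5, A=10, V=13, U=18 → choose B (5).
From B: A=15, V=18, U=20 → choose A (15).
From A: V=3, U=11 → choose V (3).
From V: U=14 → choose U (14).
NN route Base → X → B → A → V → U → Base costs 55.
Optimal: Base → X → B → U → V → A → Base costs 52 (by enumerating all 60 distinct tours).
Excess = 55 − 52 = 3.

3 longer than the optimal tour.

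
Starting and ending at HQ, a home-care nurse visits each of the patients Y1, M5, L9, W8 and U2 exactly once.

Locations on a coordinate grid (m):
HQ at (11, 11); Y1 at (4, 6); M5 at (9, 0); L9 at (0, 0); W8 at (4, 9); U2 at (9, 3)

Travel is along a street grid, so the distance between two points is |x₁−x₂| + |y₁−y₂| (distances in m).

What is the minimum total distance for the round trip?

There are 60 distinct closed tours to check (reversals are equivalent).
HQ-Y1-M5-L9-W8-U2-HQ: 12+11+9+13+11+10 = 66
HQ-Y1-M5-L9-U2-W8-HQ: 12+11+9+12+11+9 = 64
HQ-Y1-M5-W8-L9-U2-HQ: 12+11+14+13+12+10 = 72
HQ-Y1-M5-W8-U2-L9-HQ: 12+11+14+11+12+22 = 82
HQ-Y1-M5-U2-L9-W8-HQ: 12+11+3+12+13+9 = 60
HQ-Y1-M5-U2-W8-L9-HQ: 12+11+3+11+13+22 = 72
HQ-Y1-L9-M5-W8-U2-HQ: 12+10+9+14+11+10 = 66
HQ-Y1-L9-M5-U2-W8-HQ: 12+10+9+3+11+9 = 54
HQ-Y1-L9-W8-M5-U2-HQ: 12+10+13+14+3+10 = 62
HQ-Y1-L9-W8-U2-M5-HQ: 12+10+13+11+3+13 = 62
HQ-Y1-L9-U2-M5-W8-HQ: 12+10+12+3+14+9 = 60
HQ-Y1-L9-U2-W8-M5-HQ: 12+10+12+11+14+13 = 72
HQ-Y1-W8-M5-L9-U2-HQ: 12+3+14+9+12+10 = 60
HQ-Y1-W8-M5-U2-L9-HQ: 12+3+14+3+12+22 = 66
… (46 more)
HQ-W8-Y1-L9-M5-U2-HQ: 9+3+10+9+3+10 = 44  ← best
The minimum is 44.
One optimal route: HQ → W8 → Y1 → L9 → M5 → U2 → HQ (or its reverse).

44 m — the shortest possible round trip.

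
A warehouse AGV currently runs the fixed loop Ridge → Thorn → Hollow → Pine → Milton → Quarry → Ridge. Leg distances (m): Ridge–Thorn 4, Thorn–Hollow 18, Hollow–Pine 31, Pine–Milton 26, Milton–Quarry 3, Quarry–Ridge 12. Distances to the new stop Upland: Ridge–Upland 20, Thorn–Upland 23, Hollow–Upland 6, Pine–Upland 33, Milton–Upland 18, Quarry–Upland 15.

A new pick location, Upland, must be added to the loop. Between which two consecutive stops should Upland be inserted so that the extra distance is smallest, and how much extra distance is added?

Minimum extra distance: 8 m, inserting Upland between Hollow and Pine.

Insertion cost between consecutive stops i–j is d(i,Upland) + d(Upland,j) − d(i,j):
  between Ridge and Thorn: 20 + 23 − 4 = 39
  between Thorn and Hollow: 23 + 6 − 18 = 11
  between Hollow and Pine: 6 + 33 − 31 = 8
  between Pine and Milton: 33 + 18 − 26 = 25
  between Milton and Quarry: 18 + 15 − 3 = 30
  between Quarry and Ridge: 15 + 20 − 12 = 23
Cheapest insertion is between Hollow and Pine, adding 8.
New total = 94 + 8 = 102.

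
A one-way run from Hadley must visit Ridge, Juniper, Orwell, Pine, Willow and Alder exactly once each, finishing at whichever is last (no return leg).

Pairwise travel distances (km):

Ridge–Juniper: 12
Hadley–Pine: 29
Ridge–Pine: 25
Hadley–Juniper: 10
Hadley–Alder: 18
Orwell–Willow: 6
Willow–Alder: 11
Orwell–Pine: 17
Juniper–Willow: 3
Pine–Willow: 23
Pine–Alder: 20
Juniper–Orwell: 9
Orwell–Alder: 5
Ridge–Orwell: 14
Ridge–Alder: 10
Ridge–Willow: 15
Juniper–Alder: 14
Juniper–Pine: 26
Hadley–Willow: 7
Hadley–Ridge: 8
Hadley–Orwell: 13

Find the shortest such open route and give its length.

There are 6! = 720 possible orderings.
Hadley - Ridge - Juniper - Orwell - Pine - Willow - Alder: 8+12+9+17+23+11 = 80
Hadley - Ridge - Juniper - Orwell - Pine - Alder - Willow: 8+12+9+17+20+11 = 77
Hadley - Ridge - Juniper - Orwell - Willow - Pine - Alder: 8+12+9+6+23+20 = 78
Hadley - Ridge - Juniper - Orwell - Willow - Alder - Pine: 8+12+9+6+11+20 = 66
Hadley - Ridge - Juniper - Orwell - Alder - Pine - Willow: 8+12+9+5+20+23 = 77
Hadley - Ridge - Juniper - Orwell - Alder - Willow - Pine: 8+12+9+5+11+23 = 68
Hadley - Ridge - Juniper - Pine - Orwell - Willow - Alder: 8+12+26+17+6+11 = 80
Hadley - Ridge - Juniper - Pine - Orwell - Alder - Willow: 8+12+26+17+5+11 = 79
… (712 more)
Hadley - Ridge - Juniper - Willow - Orwell - Alder - Pine: 8+12+3+6+5+20 = 54  ← best
The minimum is 54.
One shortest path: Hadley → Ridge → Juniper → Willow → Orwell → Alder → Pine.

Minimum one-way distance = 54 km.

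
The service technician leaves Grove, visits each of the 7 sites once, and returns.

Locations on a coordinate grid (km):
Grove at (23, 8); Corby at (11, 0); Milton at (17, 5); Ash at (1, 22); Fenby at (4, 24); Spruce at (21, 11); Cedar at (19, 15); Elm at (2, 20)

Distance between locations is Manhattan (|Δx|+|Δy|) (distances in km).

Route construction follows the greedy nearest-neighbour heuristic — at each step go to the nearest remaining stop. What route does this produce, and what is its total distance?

At Grove the remaining stops are Spruce 5, Milton 9, Cedar 11, Corby 20, Elm 33, Fenby 35, Ash 36; go to Spruce.
At Spruce the remaining stops are Cedar 6, Milton 10, Corby 21, Elm 28, Fenby 30, Ash 31; go to Cedar.
At Cedar the remaining stops are Milton 12, Elm 22, Corby 23, Fenby 24, Ash 25; go to Milton.
At Milton the remaining stops are Corby 11, Elm 30, Fenby 32, Ash 33; go to Corby.
At Corby the remaining stops are Elm 29, Fenby 31, Ash 32; go to Elm.
At Elm the remaining stops are Ash 3, Fenby 6; go to Ash.
At Ash the remaining stops are Fenby 5; go to Fenby.
Return Fenby→Grove: 35.
Total = 5 + 6 + 12 + 11 + 29 + 3 + 5 + 35 = 106.

Total distance 106 km via the nearest-neighbour route Grove → Spruce → Cedar → Milton → Corby → Elm → Ash → Fenby → Grove.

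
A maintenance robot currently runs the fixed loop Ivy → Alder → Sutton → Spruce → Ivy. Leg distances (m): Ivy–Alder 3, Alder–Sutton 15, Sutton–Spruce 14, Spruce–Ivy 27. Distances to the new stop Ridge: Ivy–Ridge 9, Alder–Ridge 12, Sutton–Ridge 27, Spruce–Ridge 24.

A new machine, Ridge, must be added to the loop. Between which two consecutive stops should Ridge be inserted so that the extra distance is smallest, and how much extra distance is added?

Insertion cost between consecutive stops i–j is d(i,Ridge) + d(Ridge,j) − d(i,j):
  between Ivy and Alder: 9 + 12 − 3 = 18
  between Alder and Sutton: 12 + 27 − 15 = 24
  between Sutton and Spruce: 27 + 24 − 14 = 37
  between Spruce and Ivy: 24 + 9 − 27 = 6
Cheapest insertion is between Spruce and Ivy, adding 6.
New total = 59 + 6 = 65.

Minimum extra distance: 6 m, inserting Ridge between Spruce and Ivy.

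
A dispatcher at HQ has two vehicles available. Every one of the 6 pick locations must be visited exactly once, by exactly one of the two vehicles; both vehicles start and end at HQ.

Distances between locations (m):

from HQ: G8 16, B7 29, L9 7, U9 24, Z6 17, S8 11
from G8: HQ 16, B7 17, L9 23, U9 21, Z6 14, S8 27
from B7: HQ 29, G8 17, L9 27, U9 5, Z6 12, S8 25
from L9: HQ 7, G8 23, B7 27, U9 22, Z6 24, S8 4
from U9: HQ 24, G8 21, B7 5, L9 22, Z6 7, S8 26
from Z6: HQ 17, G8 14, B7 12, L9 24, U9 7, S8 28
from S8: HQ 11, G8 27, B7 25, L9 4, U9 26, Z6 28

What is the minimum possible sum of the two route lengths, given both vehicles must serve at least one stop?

Check every non-empty split of the stops between the two vehicles; for each half take its own optimal tour:
  {G8} + {B7, L9, U9, Z6, S8}: 32 + 65 = 97
  {B7} + {G8, L9, U9, Z6, S8}: 58 + 74 = 132
  {G8, B7} + {L9, U9, Z6, S8}: 62 + 61 = 123
  {L9} + {G8, B7, U9, Z6, S8}: 14 + 78 = 92
  {G8, L9} + {B7, U9, Z6, S8}: 46 + 65 = 111
  {B7, L9} + {G8, U9, Z6, S8}: 63 + 74 = 137
  … (31 splits in total)
  {G8, B7, U9, Z6} + {L9, S8}: 62 + 22 = 84  ← best
Best: vehicle 1 HQ → G8 → B7 → U9 → Z6 → HQ = 62; vehicle 2 HQ → L9 → S8 → HQ = 22; combined 84.

84 m — the smallest possible combined total.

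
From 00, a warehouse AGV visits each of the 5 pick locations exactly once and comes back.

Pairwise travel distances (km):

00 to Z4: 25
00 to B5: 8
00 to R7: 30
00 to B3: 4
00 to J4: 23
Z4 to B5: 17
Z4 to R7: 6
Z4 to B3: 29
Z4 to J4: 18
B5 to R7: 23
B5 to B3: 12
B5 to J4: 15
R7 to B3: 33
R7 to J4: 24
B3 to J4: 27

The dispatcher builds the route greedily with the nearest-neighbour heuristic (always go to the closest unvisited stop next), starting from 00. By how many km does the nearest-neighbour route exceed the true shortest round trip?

00: B3=4, B5=8, J4=23, Z4=25, R7=30 ⇒ B3
B3: B5=12, J4=27, Z4=29, R7=33 ⇒ B5
B5: J4=15, Z4=17, R7=23 ⇒ J4
J4: Z4=18, R7=24 ⇒ Z4
Z4: R7=6 ⇒ R7
NN route 00 → B3 → B5 → J4 → Z4 → R7 → 00 costs 85.
Optimal: 00 → B5 → J4 → Z4 → R7 → B3 → 00 costs 84 (by enumerating all 60 distinct tours).
Excess = 85 − 84 = 1.

1 km longer than the optimal tour.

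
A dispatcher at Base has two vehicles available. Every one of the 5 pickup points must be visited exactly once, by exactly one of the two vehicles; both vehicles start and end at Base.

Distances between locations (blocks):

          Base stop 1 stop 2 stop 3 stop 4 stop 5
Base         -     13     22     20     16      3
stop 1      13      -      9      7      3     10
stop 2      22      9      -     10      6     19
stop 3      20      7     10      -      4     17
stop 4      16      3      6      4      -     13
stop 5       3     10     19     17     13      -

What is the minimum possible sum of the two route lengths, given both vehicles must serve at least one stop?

58 blocks — the smallest possible combined total.

Try each way of splitting the stops between the two vehicles (each non-empty) and, for each split, find the best tour for each vehicle:
  {stop 1} + {stop 2, stop 3, stop 4, stop 5}: 26 + 52 = 78
  {stop 2} + {stop 1, stop 3, stop 4, stop 5}: 44 + 40 = 84
  {stop 1, stop 2} + {stop 3, stop 4, stop 5}: 44 + 40 = 84
  {stop 3} + {stop 1, stop 2, stop 4, stop 5}: 40 + 44 = 84
  {stop 1, stop 3} + {stop 2, stop 4, stop 5}: 40 + 44 = 84
  {stop 2, stop 3} + {stop 1, stop 4, stop 5}: 52 + 32 = 84
  … (15 splits in total)
  {stop 1, stop 2, stop 3, stop 4} + {stop 5}: 52 + 6 = 58  ← best
Best: vehicle 1 Base → stop 1 → stop 2 → stop 3 → stop 4 → Base = 52; vehicle 2 Base → stop 5 → Base = 6; combined 58.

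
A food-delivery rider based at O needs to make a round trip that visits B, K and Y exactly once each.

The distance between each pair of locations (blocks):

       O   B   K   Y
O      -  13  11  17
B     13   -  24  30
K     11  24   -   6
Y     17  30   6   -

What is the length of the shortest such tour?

With 3 stops there are 3!/2 = 3 distinct round trips (a route and its reverse cost the same).
O - B - K - Y - O: 13+24+6+17 = 60
O - B - Y - K - O: 13+30+6+11 = 60
O - K - B - Y - O: 11+24+30+17 = 82
The minimum is 60.
One optimal route: O → B → K → Y → O (or its reverse).

Shortest round trip = 60 blocks.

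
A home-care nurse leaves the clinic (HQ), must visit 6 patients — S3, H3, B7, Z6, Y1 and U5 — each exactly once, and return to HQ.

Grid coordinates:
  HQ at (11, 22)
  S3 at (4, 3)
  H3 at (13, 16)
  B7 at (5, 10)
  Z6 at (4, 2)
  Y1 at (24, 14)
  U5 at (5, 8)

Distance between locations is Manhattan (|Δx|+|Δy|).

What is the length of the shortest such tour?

Minimum total distance: 80.

HQ - S3 - H3 - B7 - Z6 - Y1 - U5 - HQ: 26+22+14+9+32+25+20 = 148
HQ - S3 - H3 - B7 - Z6 - U5 - Y1 - HQ: 26+22+14+9+7+25+21 = 124
HQ - S3 - H3 - B7 - Y1 - Z6 - U5 - HQ: 26+22+14+23+32+7+20 = 144
HQ - S3 - H3 - B7 - Y1 - U5 - Z6 - HQ: 26+22+14+23+25+7+27 = 144
HQ - S3 - H3 - B7 - U5 - Z6 - Y1 - HQ: 26+22+14+2+7+32+21 = 124
HQ - S3 - H3 - B7 - U5 - Y1 - Z6 - HQ: 26+22+14+2+25+32+27 = 148
HQ - S3 - H3 - Z6 - B7 - Y1 - U5 - HQ: 26+22+23+9+23+25+20 = 148
HQ - S3 - H3 - Z6 - B7 - U5 - Y1 - HQ: 26+22+23+9+2+25+21 = 128
… (352 more)
HQ - S3 - Z6 - U5 - B7 - Y1 - H3 - HQ: 26+1+7+2+23+13+8 = 80  ← best
The minimum is 80.
One optimal route: HQ → S3 → Z6 → U5 → B7 → Y1 → H3 → HQ (or its reverse).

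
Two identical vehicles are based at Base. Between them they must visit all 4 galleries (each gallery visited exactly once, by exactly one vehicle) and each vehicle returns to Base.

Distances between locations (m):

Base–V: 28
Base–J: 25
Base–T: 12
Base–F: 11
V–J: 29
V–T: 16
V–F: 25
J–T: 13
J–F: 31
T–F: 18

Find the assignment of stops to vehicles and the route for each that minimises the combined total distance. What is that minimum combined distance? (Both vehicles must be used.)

There are 2^3 − 1 = 7 ways to divide the 4 stops into two non-empty groups. For each, the best each vehicle can do is its own shortest tour through its group:
  {V} + {J, T, F}: 56 + 67 = 123
  {J} + {V, T, F}: 50 + 64 = 114
  {V, J} + {T, F}: 82 + 41 = 123
  {T} + {V, J, F}: 24 + 90 = 114
  {V, T} + {J, F}: 56 + 67 = 123
  {J, T} + {V, F}: 50 + 64 = 114
  … (7 splits in total)
  {V, J, T} + {F}: 82 + 22 = 104  ← best
Best: vehicle 1 Base → V → J → T → Base = 82; vehicle 2 Base → F → Base = 22; combined 104.

Minimum combined distance: 104 m.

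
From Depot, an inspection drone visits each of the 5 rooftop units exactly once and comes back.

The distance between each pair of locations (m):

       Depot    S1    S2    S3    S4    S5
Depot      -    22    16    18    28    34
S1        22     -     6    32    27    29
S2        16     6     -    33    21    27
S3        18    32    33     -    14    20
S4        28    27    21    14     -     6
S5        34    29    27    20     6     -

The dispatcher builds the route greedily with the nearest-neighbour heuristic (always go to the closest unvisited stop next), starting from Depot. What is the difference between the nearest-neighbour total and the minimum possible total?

The nearest-neighbour route is 4 m longer than optimal.

Depot: S2=16, S3=18, S1=22, S4=28, S5=34 ⇒ S2
S2: S1=6, S4=21, S5=27, S3=33 ⇒ S1
S1: S4=27, S5=29, S3=32 ⇒ S4
S4: S5=6, S3=14 ⇒ S5
S5: S3=20 ⇒ S3
NN route Depot → S2 → S1 → S4 → S5 → S3 → Depot costs 93.
Optimal: Depot → S2 → S1 → S5 → S4 → S3 → Depot costs 89 (by enumerating all 60 distinct tours).
Excess = 93 − 89 = 4.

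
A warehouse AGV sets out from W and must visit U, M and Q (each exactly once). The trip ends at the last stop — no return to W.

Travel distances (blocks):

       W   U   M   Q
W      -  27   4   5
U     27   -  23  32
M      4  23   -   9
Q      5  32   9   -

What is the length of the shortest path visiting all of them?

37 blocks — the minimum one-way total.

There are 3! = 6 possible orderings.
W → U → M → Q: 27+23+9 = 59
W → U → Q → M: 27+32+9 = 68
W → M → U → Q: 4+23+32 = 59
W → M → Q → U: 4+9+32 = 45
W → Q → U → M: 5+32+23 = 60
W → Q → M → U: 5+9+23 = 37
The minimum is 37.
One shortest path: W → Q → M → U.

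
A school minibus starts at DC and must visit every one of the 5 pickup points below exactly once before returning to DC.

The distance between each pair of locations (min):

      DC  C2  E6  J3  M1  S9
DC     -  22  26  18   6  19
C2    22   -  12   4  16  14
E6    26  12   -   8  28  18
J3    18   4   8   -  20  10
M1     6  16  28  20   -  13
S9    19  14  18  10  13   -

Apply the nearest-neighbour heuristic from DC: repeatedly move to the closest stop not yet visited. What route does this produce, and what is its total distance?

At DC the remaining stops are M1 6, J3 18, S9 19, C2 22, E6 26; go to M1.
At M1 the remaining stops are S9 13, C2 16, J3 20, E6 28; go to S9.
At S9 the remaining stops are J3 10, C2 14, E6 18; go to J3.
At J3 the remaining stops are C2 4, E6 8; go to C2.
At C2 the remaining stops are E6 12; go to E6.
Return E6→DC: 26.
Total = 6 + 13 + 10 + 4 + 12 + 26 = 71.

71 min along DC → M1 → S9 → J3 → C2 → E6 → DC.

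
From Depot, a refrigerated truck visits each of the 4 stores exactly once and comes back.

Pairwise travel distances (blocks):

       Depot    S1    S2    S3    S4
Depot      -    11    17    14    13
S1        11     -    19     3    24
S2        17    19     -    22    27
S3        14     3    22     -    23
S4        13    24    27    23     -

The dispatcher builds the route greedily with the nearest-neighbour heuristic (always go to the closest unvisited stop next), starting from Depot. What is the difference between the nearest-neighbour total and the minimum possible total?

Excess over optimum: 1 blocks.

From Depot: S1=11, S4=13, S3=14, S2=17 → choose S1 (11).
From S1: S3=3, S2=19, S4=24 → choose S3 (3).
From S3: S2=22, S4=23 → choose S2 (22).
From S2: S4=27 → choose S4 (27).
NN route Depot → S1 → S3 → S2 → S4 → Depot costs 76.
Optimal: Depot → S2 → S1 → S3 → S4 → Depot costs 75 (by enumerating all 12 distinct tours).
Excess = 76 − 75 = 1.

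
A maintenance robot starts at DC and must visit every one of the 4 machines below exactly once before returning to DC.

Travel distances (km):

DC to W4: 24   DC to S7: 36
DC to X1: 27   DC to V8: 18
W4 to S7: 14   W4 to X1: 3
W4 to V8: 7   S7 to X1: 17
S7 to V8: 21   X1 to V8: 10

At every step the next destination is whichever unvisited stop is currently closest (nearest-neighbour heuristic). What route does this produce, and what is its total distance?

Nearest-neighbour total = 81 km; route DC → V8 → W4 → X1 → S7 → DC.

DC → [V8:18 / W4:24 / X1:27 / S7:36] → V8 (18)
V8 → [W4:7 / X1:10 / S7:21] → W4 (7)
W4 → [X1:3 / S7:14] → X1 (3)
X1 → [S7:17] → S7 (17)
Return S7→DC: 36.
Total = 18 + 7 + 3 + 17 + 36 = 81.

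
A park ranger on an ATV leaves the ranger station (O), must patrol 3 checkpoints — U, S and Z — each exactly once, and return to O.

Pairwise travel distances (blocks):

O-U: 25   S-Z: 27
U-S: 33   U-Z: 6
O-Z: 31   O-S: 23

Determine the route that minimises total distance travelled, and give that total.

81 blocks — the shortest possible round trip.

With 3 stops there are 3!/2 = 3 distinct round trips (a route and its reverse cost the same).
O → U → S → Z → O: 25+33+27+31 = 116
O → U → Z → S → O: 25+6+27+23 = 81
O → S → U → Z → O: 23+33+6+31 = 93
The minimum is 81.
One optimal route: O → U → Z → S → O (or its reverse).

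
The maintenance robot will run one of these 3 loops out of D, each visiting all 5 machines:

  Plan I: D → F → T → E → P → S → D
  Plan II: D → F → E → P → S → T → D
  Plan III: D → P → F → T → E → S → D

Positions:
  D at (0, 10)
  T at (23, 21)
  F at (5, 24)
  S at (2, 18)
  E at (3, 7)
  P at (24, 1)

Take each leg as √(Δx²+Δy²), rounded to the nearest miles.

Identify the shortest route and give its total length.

Plan I: 15 + 18 + 24 + 22 + 28 + 8 = 115
Plan II: 15 + 17 + 22 + 28 + 21 + 25 = 128
Plan III: 26 + 30 + 18 + 24 + 11 + 8 = 117

Shortest is Plan I, total 115 miles.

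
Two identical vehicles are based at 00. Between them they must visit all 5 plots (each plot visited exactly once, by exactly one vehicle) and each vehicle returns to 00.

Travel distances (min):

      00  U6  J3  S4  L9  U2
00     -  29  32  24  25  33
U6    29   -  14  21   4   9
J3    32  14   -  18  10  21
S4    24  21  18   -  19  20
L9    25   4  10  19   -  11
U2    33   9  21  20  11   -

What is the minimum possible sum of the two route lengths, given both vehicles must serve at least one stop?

Try each way of splitting the stops between the two vehicles (each non-empty) and, for each split, find the best tour for each vehicle:
  {U6} + {J3, S4, L9, U2}: 58 + 96 = 154
  {J3} + {U6, S4, L9, U2}: 64 + 82 = 146
  {U6, J3} + {S4, L9, U2}: 75 + 80 = 155
  {S4} + {U6, J3, L9, U2}: 48 + 88 = 136
  {U6, S4} + {J3, L9, U2}: 74 + 86 = 160
  {J3, S4} + {U6, L9, U2}: 74 + 71 = 145
  … (15 splits in total)
Best: vehicle 1 00 → S4 → 00 = 48; vehicle 2 00 → J3 → L9 → U6 → U2 → 00 = 88; combined 136.

Minimum combined distance: 136 min.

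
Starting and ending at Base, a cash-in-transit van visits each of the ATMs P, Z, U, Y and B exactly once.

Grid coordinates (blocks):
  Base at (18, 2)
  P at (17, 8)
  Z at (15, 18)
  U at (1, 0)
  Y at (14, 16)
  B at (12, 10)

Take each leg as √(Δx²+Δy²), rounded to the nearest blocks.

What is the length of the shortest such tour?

There are 60 distinct closed tours to check (reversals are equivalent).
Base-P-Z-U-Y-B-Base: 6+10+23+21+6+10 = 76
Base-P-Z-U-B-Y-Base: 6+10+23+15+6+15 = 75
Base-P-Z-Y-U-B-Base: 6+10+2+21+15+10 = 64
Base-P-Z-Y-B-U-Base: 6+10+2+6+15+17 = 56
Base-P-Z-B-U-Y-Base: 6+10+9+15+21+15 = 76
Base-P-Z-B-Y-U-Base: 6+10+9+6+21+17 = 69
Base-P-U-Z-Y-B-Base: 6+18+23+2+6+10 = 65
Base-P-U-Z-B-Y-Base: 6+18+23+9+6+15 = 77
Base-P-U-Y-Z-B-Base: 6+18+21+2+9+10 = 66
Base-P-U-Y-B-Z-Base: 6+18+21+6+9+16 = 76
Base-P-U-B-Z-Y-Base: 6+18+15+9+2+15 = 65
Base-P-U-B-Y-Z-Base: 6+18+15+6+2+16 = 63
Base-P-Y-Z-U-B-Base: 6+9+2+23+15+10 = 65
Base-P-Y-Z-B-U-Base: 6+9+2+9+15+17 = 58
… (46 more)
The minimum is 56.
One optimal route: Base → P → Z → Y → B → U → Base (or its reverse).

Shortest round trip = 56 blocks.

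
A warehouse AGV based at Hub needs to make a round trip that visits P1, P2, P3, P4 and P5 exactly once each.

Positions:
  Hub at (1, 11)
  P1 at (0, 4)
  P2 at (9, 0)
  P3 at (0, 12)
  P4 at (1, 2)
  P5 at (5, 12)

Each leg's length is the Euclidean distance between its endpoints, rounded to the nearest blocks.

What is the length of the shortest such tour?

Shortest round trip = 36 blocks.

There are 60 distinct closed tours to check (reversals are equivalent).
Hub→P1→P2→P3→P4→P5→Hub: 7+10+15+10+11+4 = 57
Hub→P1→P2→P3→P5→P4→Hub: 7+10+15+5+11+9 = 57
Hub→P1→P2→P4→P3→P5→Hub: 7+10+8+10+5+4 = 44
Hub→P1→P2→P4→P5→P3→Hub: 7+10+8+11+5+1 = 42
Hub→P1→P2→P5→P3→P4→Hub: 7+10+13+5+10+9 = 54
Hub→P1→P2→P5→P4→P3→Hub: 7+10+13+11+10+1 = 52
Hub→P1→P3→P2→P4→P5→Hub: 7+8+15+8+11+4 = 53
Hub→P1→P3→P2→P5→P4→Hub: 7+8+15+13+11+9 = 63
Hub→P1→P3→P4→P2→P5→Hub: 7+8+10+8+13+4 = 50
Hub→P1→P3→P4→P5→P2→Hub: 7+8+10+11+13+14 = 63
Hub→P1→P3→P5→P2→P4→Hub: 7+8+5+13+8+9 = 50
Hub→P1→P3→P5→P4→P2→Hub: 7+8+5+11+8+14 = 53
Hub→P1→P4→P2→P3→P5→Hub: 7+2+8+15+5+4 = 41
Hub→P1→P4→P2→P5→P3→Hub: 7+2+8+13+5+1 = 36
… (46 more)
The minimum is 36.
One optimal route: Hub → P1 → P4 → P2 → P5 → P3 → Hub (or its reverse).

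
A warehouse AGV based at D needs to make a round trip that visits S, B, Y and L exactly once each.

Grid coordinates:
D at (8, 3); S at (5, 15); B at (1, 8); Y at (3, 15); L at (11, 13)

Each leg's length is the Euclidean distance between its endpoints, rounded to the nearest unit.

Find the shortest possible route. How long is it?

34 — the shortest possible round trip.

D → S → B → Y → L → D: 12+8+7+8+10 = 45
D → S → B → L → Y → D: 12+8+11+8+13 = 52
D → S → Y → B → L → D: 12+2+7+11+10 = 42
D → S → Y → L → B → D: 12+2+8+11+9 = 42
D → S → L → B → Y → D: 12+6+11+7+13 = 49
D → S → L → Y → B → D: 12+6+8+7+9 = 42
D → B → S → Y → L → D: 9+8+2+8+10 = 37
D → B → S → L → Y → D: 9+8+6+8+13 = 44
D → B → Y → S → L → D: 9+7+2+6+10 = 34
D → B → L → S → Y → D: 9+11+6+2+13 = 41
D → Y → S → B → L → D: 13+2+8+11+10 = 44
D → Y → B → S → L → D: 13+7+8+6+10 = 44
The minimum is 34.
One optimal route: D → B → Y → S → L → D (or its reverse).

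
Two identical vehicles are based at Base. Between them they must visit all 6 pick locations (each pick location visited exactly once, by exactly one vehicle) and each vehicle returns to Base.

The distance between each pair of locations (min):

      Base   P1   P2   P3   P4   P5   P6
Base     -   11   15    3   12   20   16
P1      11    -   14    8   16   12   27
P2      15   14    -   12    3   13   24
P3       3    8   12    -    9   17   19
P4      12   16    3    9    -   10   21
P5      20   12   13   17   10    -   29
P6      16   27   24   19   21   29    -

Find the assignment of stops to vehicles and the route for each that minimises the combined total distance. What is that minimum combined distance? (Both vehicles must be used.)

82 min — the smallest possible combined total.

Check every non-empty split of the stops between the two vehicles; for each half take its own optimal tour:
  {P1} + {P2, P3, P4, P5, P6}: 22 + 73 = 95
  {P2} + {P1, P3, P4, P5, P6}: 30 + 70 = 100
  {P1, P2} + {P3, P4, P5, P6}: 40 + 67 = 107
  {P3} + {P1, P2, P4, P5, P6}: 6 + 76 = 82
  {P1, P3} + {P2, P4, P5, P6}: 22 + 73 = 95
  {P2, P3} + {P1, P4, P5, P6}: 30 + 70 = 100
  … (31 splits in total)
Best: vehicle 1 Base → P3 → Base = 6; vehicle 2 Base → P1 → P5 → P2 → P4 → P6 → Base = 76; combined 82.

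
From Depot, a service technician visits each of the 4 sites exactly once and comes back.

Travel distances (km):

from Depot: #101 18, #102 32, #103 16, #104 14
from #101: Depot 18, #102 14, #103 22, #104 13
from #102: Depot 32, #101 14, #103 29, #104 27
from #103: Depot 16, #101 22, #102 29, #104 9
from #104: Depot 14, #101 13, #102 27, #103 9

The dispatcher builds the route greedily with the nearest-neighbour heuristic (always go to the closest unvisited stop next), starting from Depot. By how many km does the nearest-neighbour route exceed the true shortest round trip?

Depot: #104=14, #103=16, #101=18, #102=32 ⇒ #104
#104: #103=9, #101=13, #102=27 ⇒ #103
#103: #101=22, #102=29 ⇒ #101
#101: #102=14 ⇒ #102
NN route Depot → #104 → #103 → #101 → #102 → Depot costs 91.
Optimal: Depot → #101 → #102 → #103 → #104 → Depot costs 84 (by enumerating all 12 distinct tours).
Excess = 91 − 84 = 7.

The nearest-neighbour route is 7 km longer than optimal.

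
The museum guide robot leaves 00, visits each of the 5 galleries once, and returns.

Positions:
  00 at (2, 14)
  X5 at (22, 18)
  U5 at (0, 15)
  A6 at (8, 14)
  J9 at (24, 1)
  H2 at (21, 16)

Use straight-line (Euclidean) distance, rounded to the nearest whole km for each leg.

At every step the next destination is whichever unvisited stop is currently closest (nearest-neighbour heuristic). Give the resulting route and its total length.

At 00 the remaining stops are U5 2, A6 6, H2 19, X5 20, J9 26; go to U5.
At U5 the remaining stops are A6 8, H2 21, X5 22, J9 28; go to A6.
At A6 the remaining stops are H2 13, X5 15, J9 21; go to H2.
At H2 the remaining stops are X5 2, J9 15; go to X5.
At X5 the remaining stops are J9 17; go to J9.
Return J9→00: 26.
Total = 2 + 8 + 13 + 2 + 17 + 26 = 68.

68 km along 00 → U5 → A6 → H2 → X5 → J9 → 00.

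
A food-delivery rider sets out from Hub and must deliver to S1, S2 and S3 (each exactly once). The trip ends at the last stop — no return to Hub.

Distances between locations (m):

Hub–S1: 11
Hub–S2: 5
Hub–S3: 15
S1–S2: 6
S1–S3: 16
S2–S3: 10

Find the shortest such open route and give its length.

There are 3! = 6 possible orderings.
Hub → S1 → S2 → S3: 11+6+10 = 27
Hub → S1 → S3 → S2: 11+16+10 = 37
Hub → S2 → S1 → S3: 5+6+16 = 27
Hub → S2 → S3 → S1: 5+10+16 = 31
Hub → S3 → S1 → S2: 15+16+6 = 37
Hub → S3 → S2 → S1: 15+10+6 = 31
The minimum is 27.
One shortest path: Hub → S1 → S2 → S3.

27 m — the minimum one-way total.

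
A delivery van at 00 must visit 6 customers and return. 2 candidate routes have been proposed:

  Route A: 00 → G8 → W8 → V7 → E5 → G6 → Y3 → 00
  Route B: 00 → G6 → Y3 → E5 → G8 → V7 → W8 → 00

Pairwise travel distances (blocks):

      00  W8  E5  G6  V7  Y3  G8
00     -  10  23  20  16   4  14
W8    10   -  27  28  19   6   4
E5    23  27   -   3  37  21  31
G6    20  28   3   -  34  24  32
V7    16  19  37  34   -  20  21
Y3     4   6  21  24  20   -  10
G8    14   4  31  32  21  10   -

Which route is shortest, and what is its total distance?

105 blocks — Route A is the shortest.

Route A: 14 + 4 + 19 + 37 + 3 + 24 + 4 = 105
Route B: 20 + 24 + 21 + 31 + 21 + 19 + 10 = 146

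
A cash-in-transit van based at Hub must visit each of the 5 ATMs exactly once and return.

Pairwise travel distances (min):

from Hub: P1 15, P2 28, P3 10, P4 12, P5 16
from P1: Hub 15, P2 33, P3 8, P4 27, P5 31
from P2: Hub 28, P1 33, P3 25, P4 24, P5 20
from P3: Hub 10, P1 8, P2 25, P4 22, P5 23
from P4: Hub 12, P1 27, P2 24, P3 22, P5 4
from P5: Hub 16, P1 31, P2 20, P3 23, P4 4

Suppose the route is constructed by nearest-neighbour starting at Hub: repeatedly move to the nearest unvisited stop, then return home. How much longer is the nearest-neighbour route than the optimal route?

Hub: P3=10, P4=12, P1=15, P5=16, P2=28 ⇒ P3
P3: P1=8, P4=22, P5=23, P2=25 ⇒ P1
P1: P4=27, P5=31, P2=33 ⇒ P4
P4: P5=4, P2=24 ⇒ P5
P5: P2=20 ⇒ P2
NN route Hub → P3 → P1 → P4 → P5 → P2 → Hub costs 97.
Optimal: Hub → P1 → P3 → P2 → P5 → P4 → Hub costs 84 (by enumerating all 60 distinct tours).
Excess = 97 − 84 = 13.

13 min longer than the optimal tour.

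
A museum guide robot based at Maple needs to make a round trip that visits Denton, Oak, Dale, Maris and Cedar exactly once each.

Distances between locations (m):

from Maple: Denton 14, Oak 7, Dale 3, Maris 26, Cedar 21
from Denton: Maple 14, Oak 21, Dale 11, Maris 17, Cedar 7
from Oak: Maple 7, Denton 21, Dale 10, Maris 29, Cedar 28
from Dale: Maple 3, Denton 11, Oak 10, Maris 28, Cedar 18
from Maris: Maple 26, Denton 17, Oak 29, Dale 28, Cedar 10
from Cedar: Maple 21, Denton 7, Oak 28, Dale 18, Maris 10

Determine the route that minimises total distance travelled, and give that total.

There are 60 distinct closed tours to check (reversals are equivalent).
Maple - Denton - Oak - Dale - Maris - Cedar - Maple: 14+21+10+28+10+21 = 104
Maple - Denton - Oak - Dale - Cedar - Maris - Maple: 14+21+10+18+10+26 = 99
Maple - Denton - Oak - Maris - Dale - Cedar - Maple: 14+21+29+28+18+21 = 131
Maple - Denton - Oak - Maris - Cedar - Dale - Maple: 14+21+29+10+18+3 = 95
Maple - Denton - Oak - Cedar - Dale - Maris - Maple: 14+21+28+18+28+26 = 135
Maple - Denton - Oak - Cedar - Maris - Dale - Maple: 14+21+28+10+28+3 = 104
Maple - Denton - Dale - Oak - Maris - Cedar - Maple: 14+11+10+29+10+21 = 95
Maple - Denton - Dale - Oak - Cedar - Maris - Maple: 14+11+10+28+10+26 = 99
Maple - Denton - Dale - Maris - Oak - Cedar - Maple: 14+11+28+29+28+21 = 131
Maple - Denton - Dale - Maris - Cedar - Oak - Maple: 14+11+28+10+28+7 = 98
Maple - Denton - Dale - Cedar - Oak - Maris - Maple: 14+11+18+28+29+26 = 126
Maple - Denton - Dale - Cedar - Maris - Oak - Maple: 14+11+18+10+29+7 = 89
Maple - Denton - Maris - Oak - Dale - Cedar - Maple: 14+17+29+10+18+21 = 109
Maple - Denton - Maris - Oak - Cedar - Dale - Maple: 14+17+29+28+18+3 = 109
… (46 more)
Maple - Oak - Maris - Cedar - Denton - Dale - Maple: 7+29+10+7+11+3 = 67  ← best
The minimum is 67.
One optimal route: Maple → Oak → Maris → Cedar → Denton → Dale → Maple (or its reverse).

Shortest round trip = 67 m.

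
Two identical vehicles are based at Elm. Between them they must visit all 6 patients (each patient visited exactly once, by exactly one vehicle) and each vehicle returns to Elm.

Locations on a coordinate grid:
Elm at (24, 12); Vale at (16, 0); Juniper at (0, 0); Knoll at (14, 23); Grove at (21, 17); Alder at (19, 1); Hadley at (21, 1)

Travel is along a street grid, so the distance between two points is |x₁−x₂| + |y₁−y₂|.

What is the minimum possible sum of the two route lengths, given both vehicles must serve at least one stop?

110 — the smallest possible combined total.

There are 2^5 − 1 = 31 ways to divide the 6 stops into two non-empty groups. For each, the best each vehicle can do is its own shortest tour through its group:
  {Vale} + {Juniper, Knoll, Grove, Alder, Hadley}: 40 + 94 = 134
  {Juniper} + {Vale, Knoll, Grove, Alder, Hadley}: 72 + 66 = 138
  {Vale, Juniper} + {Knoll, Grove, Alder, Hadley}: 72 + 64 = 136
  {Knoll} + {Vale, Juniper, Grove, Alder, Hadley}: 42 + 82 = 124
  {Vale, Knoll} + {Juniper, Grove, Alder, Hadley}: 66 + 82 = 148
  {Juniper, Knoll} + {Vale, Grove, Alder, Hadley}: 94 + 50 = 144
  … (31 splits in total)
  {Grove} + {Vale, Juniper, Knoll, Alder, Hadley}: 16 + 94 = 110  ← best
Best: vehicle 1 Elm → Grove → Elm = 16; vehicle 2 Elm → Knoll → Juniper → Vale → Alder → Hadley → Elm = 94; combined 110.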